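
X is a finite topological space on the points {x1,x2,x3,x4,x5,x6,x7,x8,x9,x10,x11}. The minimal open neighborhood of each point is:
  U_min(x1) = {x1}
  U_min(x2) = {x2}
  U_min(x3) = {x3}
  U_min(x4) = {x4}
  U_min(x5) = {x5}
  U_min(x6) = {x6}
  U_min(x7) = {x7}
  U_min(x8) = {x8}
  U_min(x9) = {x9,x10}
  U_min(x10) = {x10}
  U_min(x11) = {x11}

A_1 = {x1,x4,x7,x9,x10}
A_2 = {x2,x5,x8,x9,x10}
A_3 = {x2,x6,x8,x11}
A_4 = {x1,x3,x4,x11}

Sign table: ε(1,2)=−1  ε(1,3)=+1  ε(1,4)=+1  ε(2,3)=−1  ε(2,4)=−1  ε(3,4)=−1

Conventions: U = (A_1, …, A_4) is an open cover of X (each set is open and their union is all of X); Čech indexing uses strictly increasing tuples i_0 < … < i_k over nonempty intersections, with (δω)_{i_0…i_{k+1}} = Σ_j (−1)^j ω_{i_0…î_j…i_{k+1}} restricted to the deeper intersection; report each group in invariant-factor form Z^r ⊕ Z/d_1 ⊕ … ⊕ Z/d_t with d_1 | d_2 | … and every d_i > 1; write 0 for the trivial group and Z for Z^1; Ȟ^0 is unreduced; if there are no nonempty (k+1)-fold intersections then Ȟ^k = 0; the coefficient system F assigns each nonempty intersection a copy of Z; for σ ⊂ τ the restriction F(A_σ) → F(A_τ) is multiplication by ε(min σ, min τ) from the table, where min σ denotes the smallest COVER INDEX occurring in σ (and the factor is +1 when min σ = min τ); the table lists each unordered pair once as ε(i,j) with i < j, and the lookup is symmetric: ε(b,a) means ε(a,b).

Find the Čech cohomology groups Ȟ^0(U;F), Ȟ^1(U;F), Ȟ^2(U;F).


Ȟ^0 = 0, Ȟ^1 = Z/2, Ȟ^2 = 0

cover nerve:
  A12={x9,x10} A14={x1,x4} A23={x2,x8} A34={x11}
C dims 4,4; δ0: rk 4, SNF 1^3·2
Ȟ^0: (4−4)−0=0 ⇒ 0
Ȟ^1: (4−0)−4=0 plus torsion [2] ⇒ Z/2
Ȟ^2: (0−0)−0=0 ⇒ 0


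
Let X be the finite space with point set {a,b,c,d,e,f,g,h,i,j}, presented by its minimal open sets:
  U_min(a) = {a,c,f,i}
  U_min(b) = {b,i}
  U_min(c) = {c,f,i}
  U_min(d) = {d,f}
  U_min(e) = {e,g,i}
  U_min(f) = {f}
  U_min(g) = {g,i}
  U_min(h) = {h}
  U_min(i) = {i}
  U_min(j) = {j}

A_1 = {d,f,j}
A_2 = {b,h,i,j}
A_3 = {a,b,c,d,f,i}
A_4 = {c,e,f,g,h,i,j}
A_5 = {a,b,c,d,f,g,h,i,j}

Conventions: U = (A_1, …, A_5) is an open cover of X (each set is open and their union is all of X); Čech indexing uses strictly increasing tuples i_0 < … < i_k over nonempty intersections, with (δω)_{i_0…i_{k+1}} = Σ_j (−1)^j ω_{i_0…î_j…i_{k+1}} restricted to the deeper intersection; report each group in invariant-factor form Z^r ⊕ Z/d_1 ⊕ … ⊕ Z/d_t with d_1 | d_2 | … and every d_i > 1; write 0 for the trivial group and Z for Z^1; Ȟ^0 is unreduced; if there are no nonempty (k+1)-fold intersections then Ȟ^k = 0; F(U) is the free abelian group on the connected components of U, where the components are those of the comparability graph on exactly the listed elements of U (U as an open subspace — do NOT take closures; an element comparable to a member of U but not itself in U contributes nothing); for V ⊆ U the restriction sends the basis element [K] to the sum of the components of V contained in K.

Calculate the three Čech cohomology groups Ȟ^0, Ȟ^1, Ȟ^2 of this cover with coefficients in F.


Ȟ^0 = Z^3, Ȟ^1 = 0 and Ȟ^2 = 0

nonempty intersections:
  A12={j} A13={d,f} A14={f,j} A15={d,f,j} A23={b,i} A24={h,i,j} A25={b,h,i,j} A34={c,f,i} A35={a,b,c,d,f,i} A45={c,f,g,h,i,j}
  A124={j} A125={j} A134={f} A135={d,f} A145={f,j} A234={i} A235={b,i} A245={h,i,j} A345={c,f,i}
  A1245={j} A1345={f} A2345={i}
components per intersection:
  A1: {d,f} {j}
  A2: {b,i} {h} {j}
  A3: {a,b,c,d,f,i}
  A4: {c,e,f,g,i} {h} {j}
  A5: {a,b,c,d,f,g,i} {h} {j}
  A12: {j}
  A13: {d,f}
  A14: {f} {j}
  A15: {d,f} {j}
  A23: {b,i}
  A24: {h} {i} {j}
  A25: {b,i} {h} {j}
  A34: {c,f,i}
  A35: {a,b,c,d,f,i}
  A45: {c,f,g,i} {h} {j}
  A124: {j}
  A125: {j}
  A134: {f}
  A135: {d,f}
  A145: {f} {j}
  A234: {i}
  A235: {b,i}
  A245: {h} {i} {j}
  A345: {c,f,i}
  A1245: {j}
  A1345: {f}
  A2345: {i}
C dims 12,18,12,3; δ0: rk 9, SNF 1^9; δ1: rk 9, SNF 1^9; δ2: rk 3, SNF 1^3
Ȟ^0: (12−9)−0=3 ⇒ Z^3
Ȟ^1: (18−9)−9=0 ⇒ 0
Ȟ^2: (12−3)−9=0 ⇒ 0


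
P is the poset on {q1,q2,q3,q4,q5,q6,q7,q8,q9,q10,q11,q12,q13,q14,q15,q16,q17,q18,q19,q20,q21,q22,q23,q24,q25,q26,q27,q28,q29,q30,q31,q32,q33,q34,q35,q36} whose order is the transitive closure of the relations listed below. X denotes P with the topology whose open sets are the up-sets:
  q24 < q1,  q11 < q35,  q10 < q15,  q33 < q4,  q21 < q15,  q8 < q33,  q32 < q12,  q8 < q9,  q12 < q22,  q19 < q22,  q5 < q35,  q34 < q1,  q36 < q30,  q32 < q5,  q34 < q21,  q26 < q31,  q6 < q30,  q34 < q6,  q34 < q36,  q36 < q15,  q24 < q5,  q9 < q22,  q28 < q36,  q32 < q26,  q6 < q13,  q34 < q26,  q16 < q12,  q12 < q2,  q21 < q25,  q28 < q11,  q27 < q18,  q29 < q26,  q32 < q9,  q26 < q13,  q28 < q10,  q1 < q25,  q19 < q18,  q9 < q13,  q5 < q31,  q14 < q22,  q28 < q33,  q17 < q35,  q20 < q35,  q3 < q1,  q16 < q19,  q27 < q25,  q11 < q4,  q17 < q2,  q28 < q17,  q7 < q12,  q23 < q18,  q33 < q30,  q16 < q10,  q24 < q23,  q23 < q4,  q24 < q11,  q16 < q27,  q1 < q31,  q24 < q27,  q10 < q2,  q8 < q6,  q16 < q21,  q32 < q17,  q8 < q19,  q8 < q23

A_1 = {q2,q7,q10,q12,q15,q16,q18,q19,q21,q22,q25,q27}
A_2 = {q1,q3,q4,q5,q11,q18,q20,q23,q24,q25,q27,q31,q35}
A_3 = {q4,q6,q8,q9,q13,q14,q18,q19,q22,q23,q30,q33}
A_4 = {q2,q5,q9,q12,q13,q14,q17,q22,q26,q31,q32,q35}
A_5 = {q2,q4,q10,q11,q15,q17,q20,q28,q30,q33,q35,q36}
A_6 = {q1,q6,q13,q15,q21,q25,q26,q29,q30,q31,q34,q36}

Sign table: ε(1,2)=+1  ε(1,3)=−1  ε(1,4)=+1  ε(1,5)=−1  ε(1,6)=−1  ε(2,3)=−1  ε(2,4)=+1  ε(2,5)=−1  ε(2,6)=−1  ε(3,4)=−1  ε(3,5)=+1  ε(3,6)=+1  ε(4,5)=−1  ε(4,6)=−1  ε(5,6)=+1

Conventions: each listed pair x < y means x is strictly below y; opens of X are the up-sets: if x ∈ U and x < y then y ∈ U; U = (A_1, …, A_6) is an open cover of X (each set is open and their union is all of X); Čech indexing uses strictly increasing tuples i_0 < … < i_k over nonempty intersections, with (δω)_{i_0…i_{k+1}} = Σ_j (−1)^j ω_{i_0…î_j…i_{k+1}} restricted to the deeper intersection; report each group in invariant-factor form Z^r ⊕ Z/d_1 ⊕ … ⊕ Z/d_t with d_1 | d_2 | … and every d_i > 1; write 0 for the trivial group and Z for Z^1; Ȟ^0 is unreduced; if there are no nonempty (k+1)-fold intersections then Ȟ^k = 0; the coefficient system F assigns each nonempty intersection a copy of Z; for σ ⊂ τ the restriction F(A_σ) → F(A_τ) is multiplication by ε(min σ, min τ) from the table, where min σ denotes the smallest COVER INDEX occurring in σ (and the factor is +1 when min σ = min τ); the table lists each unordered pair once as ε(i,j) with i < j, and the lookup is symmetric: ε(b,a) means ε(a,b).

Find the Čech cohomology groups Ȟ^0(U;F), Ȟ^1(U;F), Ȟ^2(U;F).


nonempty intersections:
  A12={q18,q25,q27} A13={q18,q19,q22} A14={q2,q12,q22} A15={q2,q10,q15} A16={q15,q21,q25} A23={q4,q18,q23} A24={q5,q31,q35} A25={q4,q11,q20,q35} A26={q1,q25,q31} A34={q9,q13,q14,q22} A35={q4,q30,q33} A36={q6,q13,q30} A45={q2,q17,q35} A46={q13,q26,q31} A56={q15,q30,q36}
  A123={q18} A126={q25} A134={q22} A145={q2} A156={q15} A235={q4} A245={q35} A246={q31} A346={q13} A356={q30}
C dims 6,15,10; δ0: rk 5, SNF 1^5; δ1: rk 10, SNF 1^9·2
Ȟ^0: (6−5)−0=1 ⇒ Z
Ȟ^1: (15−10)−5=0 ⇒ 0
Ȟ^2: (10−0)−10=0 plus torsion [2] ⇒ Z/2

Ȟ^0 = Z; Ȟ^1 = 0; Ȟ^2 = Z/2


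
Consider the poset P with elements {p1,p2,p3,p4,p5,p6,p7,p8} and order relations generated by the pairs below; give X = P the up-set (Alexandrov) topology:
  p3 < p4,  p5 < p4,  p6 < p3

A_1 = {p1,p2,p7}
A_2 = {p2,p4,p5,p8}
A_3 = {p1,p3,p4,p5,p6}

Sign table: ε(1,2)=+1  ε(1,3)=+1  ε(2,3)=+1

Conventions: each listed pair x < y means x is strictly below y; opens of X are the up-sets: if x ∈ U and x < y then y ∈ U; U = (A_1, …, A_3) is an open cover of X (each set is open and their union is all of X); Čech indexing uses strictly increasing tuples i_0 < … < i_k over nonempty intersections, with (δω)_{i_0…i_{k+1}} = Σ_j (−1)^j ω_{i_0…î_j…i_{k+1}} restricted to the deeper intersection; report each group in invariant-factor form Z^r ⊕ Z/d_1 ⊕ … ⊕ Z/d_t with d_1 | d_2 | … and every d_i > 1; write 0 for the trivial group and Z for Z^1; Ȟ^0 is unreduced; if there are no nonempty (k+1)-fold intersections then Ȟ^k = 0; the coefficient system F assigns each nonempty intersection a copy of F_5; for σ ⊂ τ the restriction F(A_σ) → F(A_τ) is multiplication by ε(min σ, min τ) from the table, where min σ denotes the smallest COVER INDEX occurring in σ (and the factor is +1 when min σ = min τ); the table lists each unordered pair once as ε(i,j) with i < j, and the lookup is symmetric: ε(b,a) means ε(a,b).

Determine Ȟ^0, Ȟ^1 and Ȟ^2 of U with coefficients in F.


nonempty overlaps:
  A12={p2} A13={p1} A23={p4,p5}
C dims 3,3; δ0: rk_F5 2
degree 0: 3−2−0 = 1 → Ȟ^0 ≅ Z/5
degree 1: 3−0−2 = 1 → Ȟ^1 ≅ Z/5
degree 2: 0−0−0 = 0 → Ȟ^2 ≅ 0

Ȟ^0 = Z/5,  Ȟ^1 = Z/5,  Ȟ^2 = 0


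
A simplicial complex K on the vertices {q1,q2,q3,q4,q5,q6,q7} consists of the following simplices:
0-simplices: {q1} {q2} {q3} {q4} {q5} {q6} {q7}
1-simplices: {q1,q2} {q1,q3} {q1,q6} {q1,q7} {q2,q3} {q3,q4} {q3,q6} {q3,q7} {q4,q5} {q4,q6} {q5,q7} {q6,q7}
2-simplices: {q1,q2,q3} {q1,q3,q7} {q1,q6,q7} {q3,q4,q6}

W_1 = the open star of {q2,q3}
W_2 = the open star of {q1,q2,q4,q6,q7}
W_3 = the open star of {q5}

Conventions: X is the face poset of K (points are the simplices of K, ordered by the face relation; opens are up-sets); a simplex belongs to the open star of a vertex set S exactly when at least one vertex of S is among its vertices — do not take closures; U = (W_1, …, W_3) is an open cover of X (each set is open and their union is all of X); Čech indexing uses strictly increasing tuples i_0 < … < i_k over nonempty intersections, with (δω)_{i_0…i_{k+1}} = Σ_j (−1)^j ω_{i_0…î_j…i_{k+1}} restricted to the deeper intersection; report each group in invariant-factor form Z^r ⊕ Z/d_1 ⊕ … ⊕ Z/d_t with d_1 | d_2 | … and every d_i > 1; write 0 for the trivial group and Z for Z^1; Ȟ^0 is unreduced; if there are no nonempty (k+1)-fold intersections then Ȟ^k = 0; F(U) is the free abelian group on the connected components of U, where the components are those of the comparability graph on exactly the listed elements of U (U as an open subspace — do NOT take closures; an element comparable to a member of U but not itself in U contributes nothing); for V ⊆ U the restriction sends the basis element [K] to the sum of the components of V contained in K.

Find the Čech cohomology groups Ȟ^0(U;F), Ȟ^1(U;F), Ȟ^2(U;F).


Ȟ^0 ≅ Z, Ȟ^1 ≅ Z^2 and Ȟ^2 ≅ 0

intersection data:
  W1={{q2},{q3},{q1,q2},{q1,q3},{q2,q3},{q3,q4},{q3,q6},{q3,q7},{q1,q2,q3},{q1,q3,q7},{q3,q4,q6}} W2={{q1},{q2},{q4},{q6},{q7},{q1,q2},{q1,q3},{q1,q6},{q1,q7},{q2,q3},{q3,q4},{q3,q6},{q3,q7},{q4,q5},{q4,q6},{q5,q7},{q6,q7},{q1,q2,q3},{q1,q3,q7},{q1,q6,q7},{q3,q4,q6}} W3={{q5},{q4,q5},{q5,q7}}
  W12={{q2},{q1,q2},{q1,q3},{q2,q3},{q3,q4},{q3,q6},{q3,q7},{q1,q2,q3},{q1,q3,q7},{q3,q4,q6}} W23={{q4,q5},{q5,q7}}
components per intersection:
  W1: {{q2},{q3},{q1,q2},{q1,q3},{q2,q3},{q3,q4},{q3,q6},{q3,q7},{q1,q2,q3},{q1,q3,q7},{q3,q4,q6}}
  W2: {{q1},{q2},{q4},{q6},{q7},{q1,q2},{q1,q3},{q1,q6},{q1,q7},{q2,q3},{q3,q4},{q3,q6},{q3,q7},{q4,q5},{q4,q6},{q5,q7},{q6,q7},{q1,q2,q3},{q1,q3,q7},{q1,q6,q7},{q3,q4,q6}}
  W3: {{q5},{q4,q5},{q5,q7}}
  W12: {{q2},{q1,q2},{q1,q3},{q2,q3},{q3,q7},{q1,q2,q3},{q1,q3,q7}} {{q3,q4},{q3,q6},{q3,q4,q6}}
  W23: {{q4,q5}} {{q5,q7}}
C dims 3,4; δ0: rk 2, SNF 1^2
Ȟ^0 = (3 − 2) − 0 = 1, so Ȟ^0 ≅ Z
Ȟ^1 = (4 − 0) − 2 = 2, so Ȟ^1 ≅ Z^2
Ȟ^2 = (0 − 0) − 0 = 0, so Ȟ^2 ≅ 0


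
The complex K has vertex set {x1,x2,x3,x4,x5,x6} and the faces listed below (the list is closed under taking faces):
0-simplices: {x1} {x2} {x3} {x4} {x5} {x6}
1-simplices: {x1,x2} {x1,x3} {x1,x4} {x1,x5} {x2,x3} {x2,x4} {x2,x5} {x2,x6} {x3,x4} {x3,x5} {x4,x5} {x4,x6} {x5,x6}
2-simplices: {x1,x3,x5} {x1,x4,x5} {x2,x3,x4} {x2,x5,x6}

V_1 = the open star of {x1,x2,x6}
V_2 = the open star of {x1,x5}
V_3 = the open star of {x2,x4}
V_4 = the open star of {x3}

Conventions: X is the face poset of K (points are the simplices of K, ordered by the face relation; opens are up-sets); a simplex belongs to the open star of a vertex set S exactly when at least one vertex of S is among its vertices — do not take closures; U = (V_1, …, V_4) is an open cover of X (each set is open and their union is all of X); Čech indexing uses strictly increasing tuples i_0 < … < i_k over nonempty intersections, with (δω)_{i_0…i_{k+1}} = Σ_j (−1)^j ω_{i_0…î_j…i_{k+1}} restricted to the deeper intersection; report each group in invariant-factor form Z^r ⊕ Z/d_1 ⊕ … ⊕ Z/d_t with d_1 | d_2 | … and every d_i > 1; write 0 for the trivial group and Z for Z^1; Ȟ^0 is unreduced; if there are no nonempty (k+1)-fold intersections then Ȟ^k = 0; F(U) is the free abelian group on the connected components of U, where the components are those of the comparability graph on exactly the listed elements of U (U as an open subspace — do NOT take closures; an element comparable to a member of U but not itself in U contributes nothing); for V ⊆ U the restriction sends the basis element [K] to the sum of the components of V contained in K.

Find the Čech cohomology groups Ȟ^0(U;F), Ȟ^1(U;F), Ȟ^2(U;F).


Ȟ^0(U;F) ≅ Z,  Ȟ^1(U;F) ≅ Z^4,  Ȟ^2(U;F) ≅ 0

nonempty intersections:
  V1={{x1},{x2},{x6},{x1,x2},{x1,x3},{x1,x4},{x1,x5},{x2,x3},{x2,x4},{x2,x5},{x2,x6},{x4,x6},{x5,x6},{x1,x3,x5},{x1,x4,x5},{x2,x3,x4},{x2,x5,x6}} V2={{x1},{x5},{x1,x2},{x1,x3},{x1,x4},{x1,x5},{x2,x5},{x3,x5},{x4,x5},{x5,x6},{x1,x3,x5},{x1,x4,x5},{x2,x5,x6}} V3={{x2},{x4},{x1,x2},{x1,x4},{x2,x3},{x2,x4},{x2,x5},{x2,x6},{x3,x4},{x4,x5},{x4,x6},{x1,x4,x5},{x2,x3,x4},{x2,x5,x6}} V4={{x3},{x1,x3},{x2,x3},{x3,x4},{x3,x5},{x1,x3,x5},{x2,x3,x4}}
  V12={{x1},{x1,x2},{x1,x3},{x1,x4},{x1,x5},{x2,x5},{x5,x6},{x1,x3,x5},{x1,x4,x5},{x2,x5,x6}} V13={{x2},{x1,x2},{x1,x4},{x2,x3},{x2,x4},{x2,x5},{x2,x6},{x4,x6},{x1,x4,x5},{x2,x3,x4},{x2,x5,x6}} V14={{x1,x3},{x2,x3},{x1,x3,x5},{x2,x3,x4}} V23={{x1,x2},{x1,x4},{x2,x5},{x4,x5},{x1,x4,x5},{x2,x5,x6}} V24={{x1,x3},{x3,x5},{x1,x3,x5}} V34={{x2,x3},{x3,x4},{x2,x3,x4}}
  V123={{x1,x2},{x1,x4},{x2,x5},{x1,x4,x5},{x2,x5,x6}} V124={{x1,x3},{x1,x3,x5}} V134={{x2,x3},{x2,x3,x4}}
components per intersection:
  V1: {{x1},{x2},{x6},{x1,x2},{x1,x3},{x1,x4},{x1,x5},{x2,x3},{x2,x4},{x2,x5},{x2,x6},{x4,x6},{x5,x6},{x1,x3,x5},{x1,x4,x5},{x2,x3,x4},{x2,x5,x6}}
  V2: {{x1},{x5},{x1,x2},{x1,x3},{x1,x4},{x1,x5},{x2,x5},{x3,x5},{x4,x5},{x5,x6},{x1,x3,x5},{x1,x4,x5},{x2,x5,x6}}
  V3: {{x2},{x4},{x1,x2},{x1,x4},{x2,x3},{x2,x4},{x2,x5},{x2,x6},{x3,x4},{x4,x5},{x4,x6},{x1,x4,x5},{x2,x3,x4},{x2,x5,x6}}
  V4: {{x3},{x1,x3},{x2,x3},{x3,x4},{x3,x5},{x1,x3,x5},{x2,x3,x4}}
  V12: {{x1},{x1,x2},{x1,x3},{x1,x4},{x1,x5},{x1,x3,x5},{x1,x4,x5}} {{x2,x5},{x5,x6},{x2,x5,x6}}
  V13: {{x2},{x1,x2},{x2,x3},{x2,x4},{x2,x5},{x2,x6},{x2,x3,x4},{x2,x5,x6}} {{x1,x4},{x1,x4,x5}} {{x4,x6}}
  V14: {{x1,x3},{x1,x3,x5}} {{x2,x3},{x2,x3,x4}}
  V23: {{x1,x2}} {{x1,x4},{x4,x5},{x1,x4,x5}} {{x2,x5},{x2,x5,x6}}
  V24: {{x1,x3},{x3,x5},{x1,x3,x5}}
  V34: {{x2,x3},{x3,x4},{x2,x3,x4}}
  V123: {{x1,x2}} {{x1,x4},{x1,x4,x5}} {{x2,x5},{x2,x5,x6}}
  V124: {{x1,x3},{x1,x3,x5}}
  V134: {{x2,x3},{x2,x3,x4}}
C dims 4,12,5; δ0: rk 3, SNF 1^3; δ1: rk 5, SNF 1^5
Ȟ^0: (4−3)−0=1 ⇒ Z
Ȟ^1: (12−5)−3=4 ⇒ Z^4
Ȟ^2: (5−0)−5=0 ⇒ 0


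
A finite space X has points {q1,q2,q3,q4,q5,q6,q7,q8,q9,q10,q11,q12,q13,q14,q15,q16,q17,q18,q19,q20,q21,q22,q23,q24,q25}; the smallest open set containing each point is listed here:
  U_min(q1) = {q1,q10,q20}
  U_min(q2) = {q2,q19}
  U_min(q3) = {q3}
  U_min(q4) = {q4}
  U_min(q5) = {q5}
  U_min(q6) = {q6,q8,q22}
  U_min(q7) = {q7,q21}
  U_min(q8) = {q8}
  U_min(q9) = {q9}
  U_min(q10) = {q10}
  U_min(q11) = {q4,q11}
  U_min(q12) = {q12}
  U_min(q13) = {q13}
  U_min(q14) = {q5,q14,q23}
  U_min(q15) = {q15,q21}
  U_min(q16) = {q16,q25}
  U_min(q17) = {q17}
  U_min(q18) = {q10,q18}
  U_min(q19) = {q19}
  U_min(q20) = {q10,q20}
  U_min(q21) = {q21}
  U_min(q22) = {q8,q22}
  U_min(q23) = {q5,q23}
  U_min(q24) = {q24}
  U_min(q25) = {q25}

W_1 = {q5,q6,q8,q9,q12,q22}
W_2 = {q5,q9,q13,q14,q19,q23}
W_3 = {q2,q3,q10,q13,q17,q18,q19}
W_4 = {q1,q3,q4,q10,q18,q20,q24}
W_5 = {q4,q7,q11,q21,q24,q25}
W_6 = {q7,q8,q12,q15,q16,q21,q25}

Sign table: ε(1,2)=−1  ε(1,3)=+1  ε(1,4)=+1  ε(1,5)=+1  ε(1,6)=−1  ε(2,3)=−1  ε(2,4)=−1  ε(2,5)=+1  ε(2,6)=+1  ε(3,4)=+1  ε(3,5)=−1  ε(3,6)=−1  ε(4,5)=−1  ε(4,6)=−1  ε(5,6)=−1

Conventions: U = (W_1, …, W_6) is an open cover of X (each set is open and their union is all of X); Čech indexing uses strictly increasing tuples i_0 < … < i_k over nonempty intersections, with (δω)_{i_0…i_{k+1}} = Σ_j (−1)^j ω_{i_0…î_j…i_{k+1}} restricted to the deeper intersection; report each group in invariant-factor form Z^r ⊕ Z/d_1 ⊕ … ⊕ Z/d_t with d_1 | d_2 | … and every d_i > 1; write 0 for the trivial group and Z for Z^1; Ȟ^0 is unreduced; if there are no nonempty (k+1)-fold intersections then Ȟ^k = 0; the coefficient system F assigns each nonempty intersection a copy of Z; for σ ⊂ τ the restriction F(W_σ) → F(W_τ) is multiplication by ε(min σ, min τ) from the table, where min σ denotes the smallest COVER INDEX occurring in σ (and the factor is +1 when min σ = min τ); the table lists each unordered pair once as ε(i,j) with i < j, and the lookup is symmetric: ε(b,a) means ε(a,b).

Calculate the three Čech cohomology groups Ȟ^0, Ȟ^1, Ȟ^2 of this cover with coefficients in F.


nonempty intersections:
  W12={q5,q9} W16={q8,q12} W23={q13,q19} W34={q3,q10,q18} W45={q4,q24} W56={q7,q21,q25}
C dims 6,6; δ0: rk 6, SNF 1^5·2
Ȟ^0: (6−6)−0=0 ⇒ 0
Ȟ^1: (6−0)−6=0 plus torsion [2] ⇒ Z/2
Ȟ^2: (0−0)−0=0 ⇒ 0

Ȟ^0 ≅ 0, Ȟ^1 ≅ Z/2 and Ȟ^2 ≅ 0


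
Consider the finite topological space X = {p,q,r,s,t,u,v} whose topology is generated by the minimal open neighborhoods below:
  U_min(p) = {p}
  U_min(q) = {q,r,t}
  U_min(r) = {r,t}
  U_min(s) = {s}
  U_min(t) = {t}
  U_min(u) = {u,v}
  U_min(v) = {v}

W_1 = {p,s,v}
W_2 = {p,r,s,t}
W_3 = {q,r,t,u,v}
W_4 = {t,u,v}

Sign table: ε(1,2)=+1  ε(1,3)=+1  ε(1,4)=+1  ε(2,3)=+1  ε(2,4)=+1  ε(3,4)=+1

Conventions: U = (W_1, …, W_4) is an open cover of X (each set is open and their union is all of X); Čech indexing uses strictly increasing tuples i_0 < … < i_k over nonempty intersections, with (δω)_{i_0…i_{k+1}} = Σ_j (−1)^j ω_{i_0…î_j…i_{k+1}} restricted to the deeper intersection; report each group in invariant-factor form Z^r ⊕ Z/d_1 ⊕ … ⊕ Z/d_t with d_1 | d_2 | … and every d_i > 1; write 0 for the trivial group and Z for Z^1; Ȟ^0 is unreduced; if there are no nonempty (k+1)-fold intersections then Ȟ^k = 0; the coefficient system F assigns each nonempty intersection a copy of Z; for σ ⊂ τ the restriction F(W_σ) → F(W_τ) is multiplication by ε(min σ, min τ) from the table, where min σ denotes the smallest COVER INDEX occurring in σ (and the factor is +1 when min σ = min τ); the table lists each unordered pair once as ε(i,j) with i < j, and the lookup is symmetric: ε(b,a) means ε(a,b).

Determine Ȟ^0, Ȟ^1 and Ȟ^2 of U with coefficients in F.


Ȟ^0 = Z, Ȟ^1 = Z and Ȟ^2 = 0

nonempty intersections:
  W12={p,s} W13={v} W14={v} W23={r,t} W24={t} W34={t,u,v}
  W134={v} W234={t}
C dims 4,6,2; δ0: rk 3, SNF 1^3; δ1: rk 2, SNF 1^2
Ȟ^0: (4−3)−0=1 ⇒ Z
Ȟ^1: (6−2)−3=1 ⇒ Z
Ȟ^2: (2−0)−2=0 ⇒ 0


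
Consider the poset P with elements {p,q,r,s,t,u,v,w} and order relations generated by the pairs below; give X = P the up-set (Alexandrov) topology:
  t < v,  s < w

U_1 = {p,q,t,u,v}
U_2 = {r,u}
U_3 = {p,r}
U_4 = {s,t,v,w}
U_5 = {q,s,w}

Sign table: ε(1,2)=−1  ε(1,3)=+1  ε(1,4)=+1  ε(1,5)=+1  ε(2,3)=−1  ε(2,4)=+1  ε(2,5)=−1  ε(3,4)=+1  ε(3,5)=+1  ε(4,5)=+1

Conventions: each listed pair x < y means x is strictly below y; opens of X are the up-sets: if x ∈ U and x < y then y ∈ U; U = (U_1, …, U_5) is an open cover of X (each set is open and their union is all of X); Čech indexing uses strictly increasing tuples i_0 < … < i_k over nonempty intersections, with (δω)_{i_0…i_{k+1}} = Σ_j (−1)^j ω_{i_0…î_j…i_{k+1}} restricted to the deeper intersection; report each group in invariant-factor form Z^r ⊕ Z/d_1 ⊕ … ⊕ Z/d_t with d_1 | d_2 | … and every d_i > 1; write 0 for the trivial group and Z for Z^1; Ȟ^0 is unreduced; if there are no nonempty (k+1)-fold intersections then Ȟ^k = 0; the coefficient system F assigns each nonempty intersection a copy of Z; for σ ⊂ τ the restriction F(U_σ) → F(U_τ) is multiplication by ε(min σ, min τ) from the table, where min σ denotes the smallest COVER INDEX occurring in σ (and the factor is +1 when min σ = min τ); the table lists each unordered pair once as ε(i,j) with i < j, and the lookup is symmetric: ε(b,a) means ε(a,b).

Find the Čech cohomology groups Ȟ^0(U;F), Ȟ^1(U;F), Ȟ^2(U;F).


Ȟ^0 ≅ Z,  Ȟ^1 ≅ Z^2,  Ȟ^2 ≅ 0

intersection data:
  U12={u} U13={p} U14={t,v} U15={q} U23={r} U45={s,w}
C dims 5,6; δ0: rk 4, SNF 1^4
Ȟ^0 = (5 − 4) − 0 = 1, so Ȟ^0 ≅ Z
Ȟ^1 = (6 − 0) − 4 = 2, so Ȟ^1 ≅ Z^2
Ȟ^2 = (0 − 0) − 0 = 0, so Ȟ^2 ≅ 0


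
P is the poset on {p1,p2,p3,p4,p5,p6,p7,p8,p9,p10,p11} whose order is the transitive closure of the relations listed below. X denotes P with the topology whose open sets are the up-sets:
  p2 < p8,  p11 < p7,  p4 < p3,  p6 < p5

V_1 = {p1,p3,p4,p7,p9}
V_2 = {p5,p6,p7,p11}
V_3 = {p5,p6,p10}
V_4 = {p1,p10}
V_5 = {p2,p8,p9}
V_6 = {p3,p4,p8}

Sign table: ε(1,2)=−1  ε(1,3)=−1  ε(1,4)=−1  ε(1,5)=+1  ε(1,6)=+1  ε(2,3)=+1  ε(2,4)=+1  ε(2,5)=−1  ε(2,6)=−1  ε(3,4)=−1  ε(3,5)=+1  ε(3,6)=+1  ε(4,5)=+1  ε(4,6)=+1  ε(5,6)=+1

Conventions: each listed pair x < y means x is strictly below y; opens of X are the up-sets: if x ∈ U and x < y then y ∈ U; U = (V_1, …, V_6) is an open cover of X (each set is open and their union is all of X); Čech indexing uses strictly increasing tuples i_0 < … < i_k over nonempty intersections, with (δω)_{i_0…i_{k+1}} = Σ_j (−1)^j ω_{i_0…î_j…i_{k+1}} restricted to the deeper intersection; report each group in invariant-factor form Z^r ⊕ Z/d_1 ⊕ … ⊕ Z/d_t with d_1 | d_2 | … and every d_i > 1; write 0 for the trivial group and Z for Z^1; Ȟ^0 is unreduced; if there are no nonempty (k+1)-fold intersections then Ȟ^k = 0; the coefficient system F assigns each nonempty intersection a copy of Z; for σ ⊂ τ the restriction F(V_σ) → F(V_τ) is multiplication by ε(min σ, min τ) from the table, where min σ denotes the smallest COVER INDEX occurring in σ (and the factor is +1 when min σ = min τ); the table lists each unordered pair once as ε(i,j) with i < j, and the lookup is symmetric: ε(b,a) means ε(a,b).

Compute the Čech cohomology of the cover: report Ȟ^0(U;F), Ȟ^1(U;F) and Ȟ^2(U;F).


Ȟ^0(U;F) ≅ 0, Ȟ^1(U;F) ≅ Z ⊕ Z/2, Ȟ^2(U;F) ≅ 0

intersection data:
  V12={p7} V14={p1} V15={p9} V16={p3,p4} V23={p5,p6} V34={p10} V56={p8}
C dims 6,7; δ0: rk 6, SNF 1^5·2
Ȟ^0 = (6 − 6) − 0 = 0, so Ȟ^0 ≅ 0
Ȟ^1 = (7 − 0) − 6 = 1 plus torsion [2], so Ȟ^1 ≅ Z ⊕ Z/2
Ȟ^2 = (0 − 0) − 0 = 0, so Ȟ^2 ≅ 0


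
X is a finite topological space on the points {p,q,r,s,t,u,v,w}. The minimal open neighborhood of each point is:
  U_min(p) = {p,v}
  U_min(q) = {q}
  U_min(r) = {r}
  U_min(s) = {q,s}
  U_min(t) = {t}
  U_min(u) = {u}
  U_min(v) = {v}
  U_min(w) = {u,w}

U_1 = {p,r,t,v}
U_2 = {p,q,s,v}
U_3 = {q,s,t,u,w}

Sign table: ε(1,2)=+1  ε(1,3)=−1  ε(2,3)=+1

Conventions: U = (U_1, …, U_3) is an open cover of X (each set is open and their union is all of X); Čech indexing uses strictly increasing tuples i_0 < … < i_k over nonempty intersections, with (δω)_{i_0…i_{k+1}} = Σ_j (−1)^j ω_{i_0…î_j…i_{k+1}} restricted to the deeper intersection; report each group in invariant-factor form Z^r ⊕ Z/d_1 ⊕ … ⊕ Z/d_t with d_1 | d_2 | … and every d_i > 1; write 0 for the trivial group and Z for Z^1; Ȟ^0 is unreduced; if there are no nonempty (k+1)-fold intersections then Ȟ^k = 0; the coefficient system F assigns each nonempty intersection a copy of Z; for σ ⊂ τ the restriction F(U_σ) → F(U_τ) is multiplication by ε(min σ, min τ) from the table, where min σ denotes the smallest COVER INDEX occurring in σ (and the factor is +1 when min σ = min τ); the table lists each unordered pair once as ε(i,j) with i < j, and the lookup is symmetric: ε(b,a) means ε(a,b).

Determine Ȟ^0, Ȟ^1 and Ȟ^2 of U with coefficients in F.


Ȟ^0 ≅ 0, Ȟ^1 ≅ Z/2, Ȟ^2 ≅ 0

nerve simplices:
  U12={p,v} U13={t} U23={q,s}
C dims 3,3; δ0: rk 3, SNF 1^2·2
degree 0: 3−3−0 = 0 → Ȟ^0 ≅ 0
degree 1: 3−0−3 = 0 plus torsion [2] → Ȟ^1 ≅ Z/2
degree 2: 0−0−0 = 0 → Ȟ^2 ≅ 0


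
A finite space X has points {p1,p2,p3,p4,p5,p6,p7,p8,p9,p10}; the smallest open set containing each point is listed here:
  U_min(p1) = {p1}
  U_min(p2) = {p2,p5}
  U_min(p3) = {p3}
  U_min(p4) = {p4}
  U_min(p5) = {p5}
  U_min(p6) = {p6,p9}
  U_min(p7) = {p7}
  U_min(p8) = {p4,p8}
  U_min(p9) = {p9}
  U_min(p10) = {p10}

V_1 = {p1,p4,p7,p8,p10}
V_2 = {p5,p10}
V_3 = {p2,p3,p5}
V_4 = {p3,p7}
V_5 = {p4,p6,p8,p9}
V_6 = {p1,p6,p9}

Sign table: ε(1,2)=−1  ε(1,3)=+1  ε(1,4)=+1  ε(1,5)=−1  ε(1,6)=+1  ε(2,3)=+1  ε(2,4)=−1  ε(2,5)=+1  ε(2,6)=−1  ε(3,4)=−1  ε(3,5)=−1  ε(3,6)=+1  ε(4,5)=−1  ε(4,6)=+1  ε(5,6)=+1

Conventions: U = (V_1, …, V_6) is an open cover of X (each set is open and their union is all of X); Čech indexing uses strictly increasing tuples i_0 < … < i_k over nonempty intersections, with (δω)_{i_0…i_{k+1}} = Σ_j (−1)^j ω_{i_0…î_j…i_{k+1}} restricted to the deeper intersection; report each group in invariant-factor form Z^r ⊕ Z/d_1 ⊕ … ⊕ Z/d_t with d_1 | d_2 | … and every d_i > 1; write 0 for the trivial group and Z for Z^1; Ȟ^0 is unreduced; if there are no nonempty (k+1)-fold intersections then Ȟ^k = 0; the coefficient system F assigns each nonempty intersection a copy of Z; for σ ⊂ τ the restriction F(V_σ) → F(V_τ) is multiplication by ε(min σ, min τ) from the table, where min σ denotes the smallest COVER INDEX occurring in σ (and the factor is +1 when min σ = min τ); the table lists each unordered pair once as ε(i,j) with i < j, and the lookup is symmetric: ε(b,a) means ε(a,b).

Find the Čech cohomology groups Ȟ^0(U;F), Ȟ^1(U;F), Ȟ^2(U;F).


Ȟ^0 = 0, Ȟ^1 = Z ⊕ Z/2, Ȟ^2 = 0

nerve of the cover:
  V12={p10} V14={p7} V15={p4,p8} V16={p1} V23={p5} V34={p3} V56={p6,p9}
C dims 6,7; δ0: rk 6, SNF 1^5·2
Ȟ^0 = (6 − 6) − 0 = 0, so Ȟ^0 ≅ 0
Ȟ^1 = (7 − 0) − 6 = 1 plus torsion [2], so Ȟ^1 ≅ Z ⊕ Z/2
Ȟ^2 = (0 − 0) − 0 = 0, so Ȟ^2 ≅ 0


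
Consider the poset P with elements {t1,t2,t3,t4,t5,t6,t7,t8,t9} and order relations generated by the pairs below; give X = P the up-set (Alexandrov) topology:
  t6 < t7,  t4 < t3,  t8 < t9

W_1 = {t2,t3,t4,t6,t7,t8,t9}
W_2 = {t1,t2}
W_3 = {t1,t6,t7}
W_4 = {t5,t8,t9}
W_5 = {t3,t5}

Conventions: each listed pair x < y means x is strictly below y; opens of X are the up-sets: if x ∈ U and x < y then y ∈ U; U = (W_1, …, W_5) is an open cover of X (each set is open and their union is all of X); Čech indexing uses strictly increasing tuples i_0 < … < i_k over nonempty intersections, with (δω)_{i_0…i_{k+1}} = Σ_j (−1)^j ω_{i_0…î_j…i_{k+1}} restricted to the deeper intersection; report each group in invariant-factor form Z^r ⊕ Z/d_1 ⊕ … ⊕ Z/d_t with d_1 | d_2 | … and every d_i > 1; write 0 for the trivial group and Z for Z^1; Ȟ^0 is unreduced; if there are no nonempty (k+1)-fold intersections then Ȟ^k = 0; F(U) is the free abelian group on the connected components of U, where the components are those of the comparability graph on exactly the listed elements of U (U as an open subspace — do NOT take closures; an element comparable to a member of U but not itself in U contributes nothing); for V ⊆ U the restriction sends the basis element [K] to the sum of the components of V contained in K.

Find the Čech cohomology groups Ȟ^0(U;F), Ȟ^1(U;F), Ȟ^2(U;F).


Ȟ^0 = Z^6; Ȟ^1 = 0; Ȟ^2 = 0

nerve simplices:
  W12={t2} W13={t6,t7} W14={t8,t9} W15={t3} W23={t1} W45={t5}
components per intersection:
  W1: {t2} {t3,t4} {t6,t7} {t8,t9}
  W2: {t1} {t2}
  W3: {t1} {t6,t7}
  W4: {t5} {t8,t9}
  W5: {t3} {t5}
  W12: {t2}
  W13: {t6,t7}
  W14: {t8,t9}
  W15: {t3}
  W23: {t1}
  W45: {t5}
C dims 12,6; δ0: rk 6, SNF 1^6
degree 0: 12−6−0 = 6 → Ȟ^0 ≅ Z^6
degree 1: 6−0−6 = 0 → Ȟ^1 ≅ 0
degree 2: 0−0−0 = 0 → Ȟ^2 ≅ 0


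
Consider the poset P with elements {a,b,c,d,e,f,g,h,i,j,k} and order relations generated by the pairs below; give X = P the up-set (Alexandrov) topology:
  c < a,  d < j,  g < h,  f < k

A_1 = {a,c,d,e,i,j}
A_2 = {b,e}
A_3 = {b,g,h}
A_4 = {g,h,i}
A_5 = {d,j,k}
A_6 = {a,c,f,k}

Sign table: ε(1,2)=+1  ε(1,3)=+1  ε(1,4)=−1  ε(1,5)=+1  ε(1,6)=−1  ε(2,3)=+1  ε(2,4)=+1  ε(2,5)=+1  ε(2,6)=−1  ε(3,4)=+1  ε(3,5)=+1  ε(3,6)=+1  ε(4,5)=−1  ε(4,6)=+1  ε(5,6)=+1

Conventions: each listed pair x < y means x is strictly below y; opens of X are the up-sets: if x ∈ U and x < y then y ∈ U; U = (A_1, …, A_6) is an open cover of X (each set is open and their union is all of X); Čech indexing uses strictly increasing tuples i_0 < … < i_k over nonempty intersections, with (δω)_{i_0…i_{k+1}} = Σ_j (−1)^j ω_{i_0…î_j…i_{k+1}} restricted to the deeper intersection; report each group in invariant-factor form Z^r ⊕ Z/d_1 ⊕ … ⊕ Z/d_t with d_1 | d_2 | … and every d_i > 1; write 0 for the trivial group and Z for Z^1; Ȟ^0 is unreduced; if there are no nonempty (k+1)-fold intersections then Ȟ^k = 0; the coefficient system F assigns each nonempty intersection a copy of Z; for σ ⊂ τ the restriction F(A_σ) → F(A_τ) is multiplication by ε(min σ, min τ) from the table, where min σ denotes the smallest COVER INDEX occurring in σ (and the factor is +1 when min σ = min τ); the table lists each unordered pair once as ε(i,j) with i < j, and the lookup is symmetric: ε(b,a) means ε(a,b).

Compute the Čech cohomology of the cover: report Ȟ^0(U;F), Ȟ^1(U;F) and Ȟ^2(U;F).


intersection data:
  A12={e} A14={i} A15={d,j} A16={a,c} A23={b} A34={g,h} A56={k}
C dims 6,7; δ0: rk 6, SNF 1^5·2
Ȟ^0 = (6 − 6) − 0 = 0, so Ȟ^0 ≅ 0
Ȟ^1 = (7 − 0) − 6 = 1 plus torsion [2], so Ȟ^1 ≅ Z ⊕ Z/2
Ȟ^2 = (0 − 0) − 0 = 0, so Ȟ^2 ≅ 0

Ȟ^0 = 0, Ȟ^1 = Z ⊕ Z/2 and Ȟ^2 = 0


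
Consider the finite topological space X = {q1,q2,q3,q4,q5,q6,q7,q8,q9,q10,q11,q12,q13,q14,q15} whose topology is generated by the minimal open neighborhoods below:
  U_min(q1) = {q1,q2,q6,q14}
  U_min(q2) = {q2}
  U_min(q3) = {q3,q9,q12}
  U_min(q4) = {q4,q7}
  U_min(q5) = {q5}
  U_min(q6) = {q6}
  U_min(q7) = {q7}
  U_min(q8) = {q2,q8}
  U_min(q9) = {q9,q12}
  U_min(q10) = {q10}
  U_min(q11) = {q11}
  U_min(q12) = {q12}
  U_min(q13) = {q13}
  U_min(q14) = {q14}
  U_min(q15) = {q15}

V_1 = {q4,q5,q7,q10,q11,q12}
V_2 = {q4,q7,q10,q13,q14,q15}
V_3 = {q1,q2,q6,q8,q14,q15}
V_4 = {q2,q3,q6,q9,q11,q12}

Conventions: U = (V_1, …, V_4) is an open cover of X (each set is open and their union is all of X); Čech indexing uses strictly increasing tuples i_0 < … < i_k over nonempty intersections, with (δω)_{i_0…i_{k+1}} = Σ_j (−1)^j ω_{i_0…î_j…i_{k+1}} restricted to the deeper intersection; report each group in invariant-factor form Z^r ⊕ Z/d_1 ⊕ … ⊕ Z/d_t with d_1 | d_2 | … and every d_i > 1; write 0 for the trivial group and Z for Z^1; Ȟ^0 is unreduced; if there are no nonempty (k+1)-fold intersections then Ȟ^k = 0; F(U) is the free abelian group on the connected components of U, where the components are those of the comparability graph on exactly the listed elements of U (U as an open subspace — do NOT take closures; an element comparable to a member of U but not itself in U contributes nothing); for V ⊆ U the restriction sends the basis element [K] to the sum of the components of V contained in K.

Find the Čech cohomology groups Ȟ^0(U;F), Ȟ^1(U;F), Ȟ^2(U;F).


Ȟ^0(U;F) ≅ Z^8,  Ȟ^1(U;F) ≅ 0,  Ȟ^2(U;F) ≅ 0

cover nerve:
  V12={q4,q7,q10} V14={q11,q12} V23={q14,q15} V34={q2,q6}
components per intersection:
  V1: {q4,q7} {q5} {q10} {q11} {q12}
  V2: {q4,q7} {q10} {q13} {q14} {q15}
  V3: {q1,q2,q6,q8,q14} {q15}
  V4: {q2} {q3,q9,q12} {q6} {q11}
  V12: {q4,q7} {q10}
  V14: {q11} {q12}
  V23: {q14} {q15}
  V34: {q2} {q6}
C dims 16,8; δ0: rk 8, SNF 1^8
Ȟ^0: (16−8)−0=8 ⇒ Z^8
Ȟ^1: (8−0)−8=0 ⇒ 0
Ȟ^2: (0−0)−0=0 ⇒ 0


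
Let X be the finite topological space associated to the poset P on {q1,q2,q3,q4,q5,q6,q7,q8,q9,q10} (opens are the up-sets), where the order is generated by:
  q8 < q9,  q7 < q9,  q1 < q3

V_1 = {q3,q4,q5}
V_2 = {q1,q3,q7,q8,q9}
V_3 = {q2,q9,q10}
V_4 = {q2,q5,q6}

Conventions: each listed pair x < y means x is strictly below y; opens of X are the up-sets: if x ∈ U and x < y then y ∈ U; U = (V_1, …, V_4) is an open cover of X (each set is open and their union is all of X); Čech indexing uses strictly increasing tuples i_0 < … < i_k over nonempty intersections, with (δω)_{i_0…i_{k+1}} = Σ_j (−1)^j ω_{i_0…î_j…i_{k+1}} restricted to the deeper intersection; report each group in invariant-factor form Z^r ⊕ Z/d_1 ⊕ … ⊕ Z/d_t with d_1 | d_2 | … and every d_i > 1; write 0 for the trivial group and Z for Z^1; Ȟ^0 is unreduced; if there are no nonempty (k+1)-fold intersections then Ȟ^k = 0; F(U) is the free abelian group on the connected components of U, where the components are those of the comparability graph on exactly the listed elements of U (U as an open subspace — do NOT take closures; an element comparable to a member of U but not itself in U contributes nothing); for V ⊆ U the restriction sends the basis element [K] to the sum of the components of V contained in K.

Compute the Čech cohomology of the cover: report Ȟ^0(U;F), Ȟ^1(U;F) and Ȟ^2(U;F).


Ȟ^0(U;F) ≅ Z^7, Ȟ^1(U;F) ≅ 0, Ȟ^2(U;F) ≅ 0

cover nerve:
  V12={q3} V14={q5} V23={q9} V34={q2}
components per intersection:
  V1: {q3} {q4} {q5}
  V2: {q1,q3} {q7,q8,q9}
  V3: {q2} {q9} {q10}
  V4: {q2} {q5} {q6}
  V12: {q3}
  V14: {q5}
  V23: {q9}
  V34: {q2}
C dims 11,4; δ0: rk 4, SNF 1^4
Ȟ^0: (11−4)−0=7 ⇒ Z^7
Ȟ^1: (4−0)−4=0 ⇒ 0
Ȟ^2: (0−0)−0=0 ⇒ 0


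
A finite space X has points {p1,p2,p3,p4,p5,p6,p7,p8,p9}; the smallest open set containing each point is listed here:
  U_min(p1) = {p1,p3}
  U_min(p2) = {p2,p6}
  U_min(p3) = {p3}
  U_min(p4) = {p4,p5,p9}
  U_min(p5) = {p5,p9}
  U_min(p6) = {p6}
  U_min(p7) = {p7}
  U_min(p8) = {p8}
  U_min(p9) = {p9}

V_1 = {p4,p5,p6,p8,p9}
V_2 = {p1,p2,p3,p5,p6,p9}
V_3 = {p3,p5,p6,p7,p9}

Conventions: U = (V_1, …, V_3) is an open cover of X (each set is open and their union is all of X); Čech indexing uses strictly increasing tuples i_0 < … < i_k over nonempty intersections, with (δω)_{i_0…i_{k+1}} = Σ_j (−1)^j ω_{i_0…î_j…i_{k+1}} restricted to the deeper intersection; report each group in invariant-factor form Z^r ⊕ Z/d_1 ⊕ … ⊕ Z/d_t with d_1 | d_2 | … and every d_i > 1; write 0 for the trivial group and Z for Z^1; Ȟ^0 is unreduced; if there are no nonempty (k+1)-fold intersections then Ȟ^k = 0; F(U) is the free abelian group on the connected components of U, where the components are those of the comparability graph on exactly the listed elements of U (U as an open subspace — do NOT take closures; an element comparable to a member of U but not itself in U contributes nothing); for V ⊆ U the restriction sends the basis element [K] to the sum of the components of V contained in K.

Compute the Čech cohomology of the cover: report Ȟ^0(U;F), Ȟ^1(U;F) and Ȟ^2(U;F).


nerve simplices:
  V12={p5,p6,p9} V13={p5,p6,p9} V23={p3,p5,p6,p9}
  V123={p5,p6,p9}
components per intersection:
  V1: {p4,p5,p9} {p6} {p8}
  V2: {p1,p3} {p2,p6} {p5,p9}
  V3: {p3} {p5,p9} {p6} {p7}
  V12: {p5,p9} {p6}
  V13: {p5,p9} {p6}
  V23: {p3} {p5,p9} {p6}
  V123: {p5,p9} {p6}
C dims 10,7,2; δ0: rk 5, SNF 1^5; δ1: rk 2, SNF 1^2
degree 0: 10−5−0 = 5 → Ȟ^0 ≅ Z^5
degree 1: 7−2−5 = 0 → Ȟ^1 ≅ 0
degree 2: 2−0−2 = 0 → Ȟ^2 ≅ 0

Ȟ^0(U;F) ≅ Z^5; Ȟ^1(U;F) ≅ 0; Ȟ^2(U;F) ≅ 0


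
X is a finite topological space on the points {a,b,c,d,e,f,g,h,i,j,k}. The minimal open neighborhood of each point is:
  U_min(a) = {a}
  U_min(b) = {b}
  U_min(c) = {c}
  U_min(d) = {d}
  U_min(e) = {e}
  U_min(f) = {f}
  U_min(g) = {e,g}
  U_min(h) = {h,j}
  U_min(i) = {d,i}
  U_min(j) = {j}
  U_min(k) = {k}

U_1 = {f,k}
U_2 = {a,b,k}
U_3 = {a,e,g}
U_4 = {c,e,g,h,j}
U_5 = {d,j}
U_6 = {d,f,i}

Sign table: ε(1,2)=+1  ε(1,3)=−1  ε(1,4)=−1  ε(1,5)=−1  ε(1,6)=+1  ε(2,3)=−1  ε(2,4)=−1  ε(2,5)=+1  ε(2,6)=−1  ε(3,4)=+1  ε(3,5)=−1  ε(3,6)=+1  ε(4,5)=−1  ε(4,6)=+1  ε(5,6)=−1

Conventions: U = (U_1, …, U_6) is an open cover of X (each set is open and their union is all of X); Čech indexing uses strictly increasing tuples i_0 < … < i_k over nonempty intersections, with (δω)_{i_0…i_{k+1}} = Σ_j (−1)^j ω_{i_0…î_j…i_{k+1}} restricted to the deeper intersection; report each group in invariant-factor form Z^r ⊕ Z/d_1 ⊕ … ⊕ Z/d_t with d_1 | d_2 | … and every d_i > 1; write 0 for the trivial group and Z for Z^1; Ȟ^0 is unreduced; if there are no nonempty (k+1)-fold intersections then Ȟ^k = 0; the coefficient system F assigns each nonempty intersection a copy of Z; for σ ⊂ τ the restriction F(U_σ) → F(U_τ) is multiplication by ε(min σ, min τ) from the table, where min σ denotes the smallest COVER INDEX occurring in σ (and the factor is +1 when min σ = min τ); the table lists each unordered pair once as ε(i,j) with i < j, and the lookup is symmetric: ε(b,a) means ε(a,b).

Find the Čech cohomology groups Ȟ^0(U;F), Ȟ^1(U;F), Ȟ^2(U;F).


nerve simplices:
  U12={k} U16={f} U23={a} U34={e,g} U45={j} U56={d}
C dims 6,6; δ0: rk 6, SNF 1^5·2
degree 0: 6−6−0 = 0 → Ȟ^0 ≅ 0
degree 1: 6−0−6 = 0 plus torsion [2] → Ȟ^1 ≅ Z/2
degree 2: 0−0−0 = 0 → Ȟ^2 ≅ 0

Ȟ^0 = 0; Ȟ^1 = Z/2; Ȟ^2 = 0


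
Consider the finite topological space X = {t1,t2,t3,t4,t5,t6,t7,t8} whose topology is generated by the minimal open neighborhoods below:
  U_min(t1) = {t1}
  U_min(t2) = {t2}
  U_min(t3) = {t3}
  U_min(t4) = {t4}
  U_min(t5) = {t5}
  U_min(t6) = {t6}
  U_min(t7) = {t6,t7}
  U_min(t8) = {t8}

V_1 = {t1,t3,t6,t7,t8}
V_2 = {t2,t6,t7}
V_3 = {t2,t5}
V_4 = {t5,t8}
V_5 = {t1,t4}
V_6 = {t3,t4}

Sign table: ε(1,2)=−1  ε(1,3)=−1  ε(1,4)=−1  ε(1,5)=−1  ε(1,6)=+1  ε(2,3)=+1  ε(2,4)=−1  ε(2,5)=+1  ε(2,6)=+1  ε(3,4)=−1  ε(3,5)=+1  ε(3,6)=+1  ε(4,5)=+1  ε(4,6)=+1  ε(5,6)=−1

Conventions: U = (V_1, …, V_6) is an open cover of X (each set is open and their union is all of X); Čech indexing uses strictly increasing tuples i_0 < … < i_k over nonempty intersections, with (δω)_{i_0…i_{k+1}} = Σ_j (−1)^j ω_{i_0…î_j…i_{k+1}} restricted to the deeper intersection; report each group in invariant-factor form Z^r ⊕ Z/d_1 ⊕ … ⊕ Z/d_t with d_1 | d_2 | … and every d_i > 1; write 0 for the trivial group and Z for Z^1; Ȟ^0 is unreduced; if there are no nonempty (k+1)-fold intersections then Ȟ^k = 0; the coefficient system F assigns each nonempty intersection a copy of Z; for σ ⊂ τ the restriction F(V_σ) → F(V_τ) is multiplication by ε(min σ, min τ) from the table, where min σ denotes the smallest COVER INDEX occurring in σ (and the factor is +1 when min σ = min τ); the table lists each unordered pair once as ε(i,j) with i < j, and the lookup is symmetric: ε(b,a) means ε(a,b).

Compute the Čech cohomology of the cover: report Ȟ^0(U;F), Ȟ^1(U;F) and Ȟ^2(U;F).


nonempty overlaps:
  V12={t6,t7} V14={t8} V15={t1} V16={t3} V23={t2} V34={t5} V56={t4}
C dims 6,7; δ0: rk 6, SNF 1^5·2
degree 0: 6−6−0 = 0 → Ȟ^0 ≅ 0
degree 1: 7−0−6 = 1 plus torsion [2] → Ȟ^1 ≅ Z ⊕ Z/2
degree 2: 0−0−0 = 0 → Ȟ^2 ≅ 0

Ȟ^0(U;F) ≅ 0, Ȟ^1(U;F) ≅ Z ⊕ Z/2, Ȟ^2(U;F) ≅ 0
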